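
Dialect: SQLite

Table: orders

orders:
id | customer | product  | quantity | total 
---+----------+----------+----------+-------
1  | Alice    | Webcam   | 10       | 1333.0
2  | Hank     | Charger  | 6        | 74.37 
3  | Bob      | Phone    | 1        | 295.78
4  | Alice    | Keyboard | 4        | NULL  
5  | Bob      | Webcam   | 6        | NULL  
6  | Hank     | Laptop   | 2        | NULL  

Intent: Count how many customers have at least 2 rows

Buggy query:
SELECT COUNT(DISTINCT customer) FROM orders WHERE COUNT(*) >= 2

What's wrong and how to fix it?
Bug: COUNT(*) cannot appear in WHERE; the per-group count doesn't exist yet

Fix: Group first with HAVING COUNT(*) >= 2, then COUNT the resulting groups

Corrected query:
SELECT COUNT(*) FROM (SELECT customer FROM orders GROUP BY customer HAVING COUNT(*) >= 2)

Result:
COUNT(*)
--------
3       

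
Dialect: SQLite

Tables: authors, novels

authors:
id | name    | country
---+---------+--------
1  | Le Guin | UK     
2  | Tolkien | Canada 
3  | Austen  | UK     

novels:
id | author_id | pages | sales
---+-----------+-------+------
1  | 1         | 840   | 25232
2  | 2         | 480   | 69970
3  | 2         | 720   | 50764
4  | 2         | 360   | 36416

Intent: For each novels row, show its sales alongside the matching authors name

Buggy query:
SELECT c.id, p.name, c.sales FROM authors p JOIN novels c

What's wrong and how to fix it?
Bug: JOIN with no ON clause produces a cartesian product; every novels row pairs with every authors row

Fix: Specify the join condition linking the foreign key to the parent id

Corrected query:
SELECT c.id, p.name, c.sales FROM authors p JOIN novels c ON c.author_id = p.id

Result:
id | name    | sales
---+---------+------
1  | Le Guin | 25232
2  | Tolkien | 69970
3  | Tolkien | 50764
4  | Tolkien | 36416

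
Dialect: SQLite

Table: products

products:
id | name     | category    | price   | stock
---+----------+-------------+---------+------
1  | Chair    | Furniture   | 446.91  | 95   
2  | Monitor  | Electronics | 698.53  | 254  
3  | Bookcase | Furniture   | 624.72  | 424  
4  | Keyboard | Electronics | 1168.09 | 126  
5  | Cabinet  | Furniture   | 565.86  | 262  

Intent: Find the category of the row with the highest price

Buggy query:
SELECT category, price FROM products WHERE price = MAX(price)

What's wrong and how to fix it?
Bug: WHERE is evaluated per row; an aggregate over the whole table isn't defined there

Fix: Use a subquery: WHERE price = (SELECT MAX(price) FROM products)

Corrected query:
SELECT category, price FROM products WHERE price = (SELECT MAX(price) FROM products)

Result:
category    | price  
------------+--------
Electronics | 1168.09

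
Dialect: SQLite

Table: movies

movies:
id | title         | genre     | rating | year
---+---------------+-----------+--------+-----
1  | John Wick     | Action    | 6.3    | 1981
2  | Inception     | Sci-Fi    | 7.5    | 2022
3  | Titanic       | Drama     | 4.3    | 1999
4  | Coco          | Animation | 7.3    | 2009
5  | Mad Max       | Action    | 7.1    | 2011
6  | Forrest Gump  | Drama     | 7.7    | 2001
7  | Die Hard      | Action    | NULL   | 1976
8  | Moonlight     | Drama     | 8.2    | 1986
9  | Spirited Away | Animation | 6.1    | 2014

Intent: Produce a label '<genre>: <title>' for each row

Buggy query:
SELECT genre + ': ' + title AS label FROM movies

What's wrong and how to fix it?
Bug: '+' is numeric addition; on text columns SQLite converts them to 0 instead of concatenating

Fix: Use the || operator for string concatenation

Corrected query:
SELECT genre || ': ' || title AS label FROM movies

Result:
label                   
------------------------
Action: John Wick       
Sci-Fi: Inception       
Drama: Titanic          
Animation: Coco         
Action: Mad Max         
Drama: Forrest Gump     
Action: Die Hard        
Drama: Moonlight        
Animation: Spirited Away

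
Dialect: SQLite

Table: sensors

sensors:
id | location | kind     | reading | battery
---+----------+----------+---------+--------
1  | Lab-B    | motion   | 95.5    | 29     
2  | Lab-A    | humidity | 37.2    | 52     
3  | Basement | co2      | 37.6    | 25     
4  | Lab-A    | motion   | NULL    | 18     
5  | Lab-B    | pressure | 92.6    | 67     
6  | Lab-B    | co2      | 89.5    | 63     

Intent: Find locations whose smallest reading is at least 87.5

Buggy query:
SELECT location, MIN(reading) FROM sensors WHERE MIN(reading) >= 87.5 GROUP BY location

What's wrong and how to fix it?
Bug: Aggregates like MIN are computed per group after WHERE runs

Fix: Use HAVING for the per-group MIN condition

Corrected query:
SELECT location, MIN(reading) FROM sensors GROUP BY location HAVING MIN(reading) >= 87.5

Result:
location | MIN(reading)
---------+-------------
Lab-B    | 89.5        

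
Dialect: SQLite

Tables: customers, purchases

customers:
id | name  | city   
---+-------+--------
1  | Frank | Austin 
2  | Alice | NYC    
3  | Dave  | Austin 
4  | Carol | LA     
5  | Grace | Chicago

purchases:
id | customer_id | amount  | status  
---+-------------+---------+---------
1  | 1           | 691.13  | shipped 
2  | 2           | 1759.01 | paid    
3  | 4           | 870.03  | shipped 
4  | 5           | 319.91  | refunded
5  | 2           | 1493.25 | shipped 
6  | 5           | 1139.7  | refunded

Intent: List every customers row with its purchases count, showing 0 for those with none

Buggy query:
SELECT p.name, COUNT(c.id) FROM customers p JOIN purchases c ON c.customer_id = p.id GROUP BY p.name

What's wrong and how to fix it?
Bug: INNER JOIN drops customers rows that have no matching purchases rows

Fix: Switch to LEFT JOIN to retain unmatched parent rows

Corrected query:
SELECT p.name, COUNT(c.id) FROM customers p LEFT JOIN purchases c ON c.customer_id = p.id GROUP BY p.name

Result:
name  | COUNT(c.id)
------+------------
Alice | 2          
Carol | 1          
Dave  | 0          
Frank | 1          
Grace | 2          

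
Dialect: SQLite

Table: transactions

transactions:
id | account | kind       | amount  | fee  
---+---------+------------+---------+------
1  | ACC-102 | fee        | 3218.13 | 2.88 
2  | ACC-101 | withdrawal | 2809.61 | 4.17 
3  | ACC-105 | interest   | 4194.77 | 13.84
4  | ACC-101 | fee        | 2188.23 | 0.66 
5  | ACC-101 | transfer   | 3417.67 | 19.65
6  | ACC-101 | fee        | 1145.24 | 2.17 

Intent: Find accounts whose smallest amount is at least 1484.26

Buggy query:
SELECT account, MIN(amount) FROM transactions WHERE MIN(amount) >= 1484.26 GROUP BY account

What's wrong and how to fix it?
Bug: Aggregates like MIN are computed per group after WHERE runs

Fix: Use HAVING for the per-group MIN condition

Corrected query:
SELECT account, MIN(amount) FROM transactions GROUP BY account HAVING MIN(amount) >= 1484.26

Result:
account | MIN(amount)
--------+------------
ACC-102 | 3218.13    
ACC-105 | 4194.77    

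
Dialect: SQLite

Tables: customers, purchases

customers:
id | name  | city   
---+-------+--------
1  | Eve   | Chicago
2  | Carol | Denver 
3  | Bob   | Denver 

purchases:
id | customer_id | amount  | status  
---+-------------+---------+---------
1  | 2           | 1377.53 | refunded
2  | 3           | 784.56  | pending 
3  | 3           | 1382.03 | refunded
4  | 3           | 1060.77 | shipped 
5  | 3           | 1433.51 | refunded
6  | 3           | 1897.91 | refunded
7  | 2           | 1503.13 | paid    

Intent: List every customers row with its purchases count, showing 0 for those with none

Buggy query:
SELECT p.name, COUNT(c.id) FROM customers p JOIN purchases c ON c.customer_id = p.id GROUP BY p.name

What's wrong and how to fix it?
Bug: An inner join excludes parents with zero children

Fix: Switch to LEFT JOIN to retain unmatched parent rows

Corrected query:
SELECT p.name, COUNT(c.id) FROM customers p LEFT JOIN purchases c ON c.customer_id = p.id GROUP BY p.name

Result:
name  | COUNT(c.id)
------+------------
Bob   | 5          
Carol | 2          
Eve   | 0          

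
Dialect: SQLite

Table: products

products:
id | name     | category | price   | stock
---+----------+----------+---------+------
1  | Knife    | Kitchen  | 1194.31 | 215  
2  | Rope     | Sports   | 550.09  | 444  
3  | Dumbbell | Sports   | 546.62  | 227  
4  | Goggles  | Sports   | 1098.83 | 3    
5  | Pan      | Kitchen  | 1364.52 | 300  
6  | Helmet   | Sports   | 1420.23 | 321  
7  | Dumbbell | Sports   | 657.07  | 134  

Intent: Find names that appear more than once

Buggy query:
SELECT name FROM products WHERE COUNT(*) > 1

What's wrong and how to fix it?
Bug: COUNT(*) is an aggregate and cannot be used in WHERE

Fix: Group first, then use HAVING for the count condition

Corrected query:
SELECT name FROM products GROUP BY name HAVING COUNT(*) > 1

Result:
name    
--------
Dumbbell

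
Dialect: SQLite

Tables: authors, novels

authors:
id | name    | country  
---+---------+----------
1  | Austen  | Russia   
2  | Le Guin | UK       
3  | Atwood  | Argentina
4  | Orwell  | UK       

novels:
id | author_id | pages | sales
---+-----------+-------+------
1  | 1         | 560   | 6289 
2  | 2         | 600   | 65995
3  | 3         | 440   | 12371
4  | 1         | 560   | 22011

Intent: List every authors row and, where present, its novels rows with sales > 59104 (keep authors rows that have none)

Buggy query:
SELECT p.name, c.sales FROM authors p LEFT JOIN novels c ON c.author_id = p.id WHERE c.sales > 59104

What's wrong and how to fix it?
Bug: A WHERE condition on the right-hand table after LEFT JOIN drops unmatched parents

Fix: Put 'c.sales > 59104' in the JOIN's ON clause instead of WHERE

Corrected query:
SELECT p.name, c.sales FROM authors p LEFT JOIN novels c ON c.author_id = p.id AND c.sales > 59104

Result:
name    | sales
--------+------
Austen  | NULL 
Le Guin | 65995
Atwood  | NULL 
Orwell  | NULL 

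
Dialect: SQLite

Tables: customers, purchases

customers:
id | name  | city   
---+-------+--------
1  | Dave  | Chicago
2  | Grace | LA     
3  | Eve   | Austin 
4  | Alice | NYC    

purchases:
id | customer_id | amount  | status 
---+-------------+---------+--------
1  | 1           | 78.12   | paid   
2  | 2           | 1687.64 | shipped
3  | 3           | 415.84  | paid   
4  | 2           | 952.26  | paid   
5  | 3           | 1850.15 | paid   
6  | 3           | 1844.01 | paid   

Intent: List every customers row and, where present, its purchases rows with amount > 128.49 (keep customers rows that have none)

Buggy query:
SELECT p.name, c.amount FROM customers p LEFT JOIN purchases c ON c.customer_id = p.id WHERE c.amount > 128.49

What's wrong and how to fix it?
Bug: A WHERE condition on the right-hand table after LEFT JOIN drops unmatched parents

Fix: Put 'c.amount > 128.49' in the JOIN's ON clause instead of WHERE

Corrected query:
SELECT p.name, c.amount FROM customers p LEFT JOIN purchases c ON c.customer_id = p.id AND c.amount > 128.49

Result:
name  | amount 
------+--------
Dave  | NULL   
Grace | 952.26 
Grace | 1687.64
Eve   | 415.84 
Eve   | 1844.01
Eve   | 1850.15
Alice | NULL   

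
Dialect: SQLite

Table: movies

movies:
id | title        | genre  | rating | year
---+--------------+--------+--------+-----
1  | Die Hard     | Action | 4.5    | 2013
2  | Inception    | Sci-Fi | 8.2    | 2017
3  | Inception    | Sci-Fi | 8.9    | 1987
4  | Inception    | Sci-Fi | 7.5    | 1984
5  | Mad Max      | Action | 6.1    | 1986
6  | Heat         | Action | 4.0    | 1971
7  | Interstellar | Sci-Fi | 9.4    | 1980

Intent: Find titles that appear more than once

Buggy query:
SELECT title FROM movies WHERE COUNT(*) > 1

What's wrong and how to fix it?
Bug: COUNT(*) is an aggregate and cannot be used in WHERE

Fix: GROUP BY title, then filter groups with HAVING COUNT(*) > 1

Corrected query:
SELECT title FROM movies GROUP BY title HAVING COUNT(*) > 1

Result:
title    
---------
Inception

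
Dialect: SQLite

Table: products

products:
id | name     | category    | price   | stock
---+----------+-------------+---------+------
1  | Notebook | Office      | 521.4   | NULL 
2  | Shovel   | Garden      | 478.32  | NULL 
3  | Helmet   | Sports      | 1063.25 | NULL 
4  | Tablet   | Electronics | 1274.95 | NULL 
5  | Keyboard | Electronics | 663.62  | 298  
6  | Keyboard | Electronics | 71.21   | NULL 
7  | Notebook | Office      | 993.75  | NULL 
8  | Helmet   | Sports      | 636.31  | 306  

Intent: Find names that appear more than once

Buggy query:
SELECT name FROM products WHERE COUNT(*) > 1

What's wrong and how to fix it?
Bug: WHERE can't reference COUNT(*); aggregates are computed after WHERE

Fix: GROUP BY name, then filter groups with HAVING COUNT(*) > 1

Corrected query:
SELECT name FROM products GROUP BY name HAVING COUNT(*) > 1

Result:
name    
--------
Helmet  
Keyboard
Notebook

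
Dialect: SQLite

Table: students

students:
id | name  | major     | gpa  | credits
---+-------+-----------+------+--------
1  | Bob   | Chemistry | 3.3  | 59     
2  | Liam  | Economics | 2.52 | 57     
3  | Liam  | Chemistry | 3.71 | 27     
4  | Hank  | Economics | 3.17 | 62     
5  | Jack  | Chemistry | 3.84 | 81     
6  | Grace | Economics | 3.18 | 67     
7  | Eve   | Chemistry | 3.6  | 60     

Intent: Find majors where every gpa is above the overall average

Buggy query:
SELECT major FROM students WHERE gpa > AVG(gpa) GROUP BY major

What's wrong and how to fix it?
Bug: WHERE evaluates per row before aggregation, so AVG() is unavailable

Fix: Use a subquery for AVG and a HAVING MIN(...) filter so the condition holds for every row in the group

Corrected query:
SELECT major FROM students GROUP BY major HAVING MIN(gpa) > (SELECT AVG(gpa) FROM students)

Result:
(no rows)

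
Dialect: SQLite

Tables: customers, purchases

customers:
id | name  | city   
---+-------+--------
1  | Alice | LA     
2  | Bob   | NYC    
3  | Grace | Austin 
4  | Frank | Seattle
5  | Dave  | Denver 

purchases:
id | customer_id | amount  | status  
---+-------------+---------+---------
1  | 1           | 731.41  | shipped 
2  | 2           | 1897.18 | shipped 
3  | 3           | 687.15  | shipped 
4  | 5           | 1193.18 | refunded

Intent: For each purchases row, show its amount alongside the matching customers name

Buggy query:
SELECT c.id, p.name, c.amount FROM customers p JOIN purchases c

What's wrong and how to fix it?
Bug: JOIN with no ON clause produces a cartesian product; every purchases row pairs with every customers row

Fix: Add ON c.customer_id = p.id to the JOIN

Corrected query:
SELECT c.id, p.name, c.amount FROM customers p JOIN purchases c ON c.customer_id = p.id

Result:
id | name  | amount 
---+-------+--------
1  | Alice | 731.41 
2  | Bob   | 1897.18
3  | Grace | 687.15 
4  | Dave  | 1193.18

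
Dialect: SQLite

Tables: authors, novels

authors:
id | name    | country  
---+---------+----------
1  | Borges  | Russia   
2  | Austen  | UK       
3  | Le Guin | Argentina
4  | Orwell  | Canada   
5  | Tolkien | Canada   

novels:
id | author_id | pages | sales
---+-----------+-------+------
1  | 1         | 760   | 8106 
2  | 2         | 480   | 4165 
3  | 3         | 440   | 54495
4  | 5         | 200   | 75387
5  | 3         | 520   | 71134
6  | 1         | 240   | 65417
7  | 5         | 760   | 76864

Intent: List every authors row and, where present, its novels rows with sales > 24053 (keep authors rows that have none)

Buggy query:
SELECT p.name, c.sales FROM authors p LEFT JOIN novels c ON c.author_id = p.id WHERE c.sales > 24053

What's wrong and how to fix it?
Bug: Filtering c.sales in WHERE discards the NULL rows produced by LEFT JOIN, turning it into an inner join

Fix: Move the right-table condition into the ON clause so unmatched parents are kept

Corrected query:
SELECT p.name, c.sales FROM authors p LEFT JOIN novels c ON c.author_id = p.id AND c.sales > 24053

Result:
name    | sales
--------+------
Borges  | 65417
Austen  | NULL 
Le Guin | 54495
Le Guin | 71134
Orwell  | NULL 
Tolkien | 75387
Tolkien | 76864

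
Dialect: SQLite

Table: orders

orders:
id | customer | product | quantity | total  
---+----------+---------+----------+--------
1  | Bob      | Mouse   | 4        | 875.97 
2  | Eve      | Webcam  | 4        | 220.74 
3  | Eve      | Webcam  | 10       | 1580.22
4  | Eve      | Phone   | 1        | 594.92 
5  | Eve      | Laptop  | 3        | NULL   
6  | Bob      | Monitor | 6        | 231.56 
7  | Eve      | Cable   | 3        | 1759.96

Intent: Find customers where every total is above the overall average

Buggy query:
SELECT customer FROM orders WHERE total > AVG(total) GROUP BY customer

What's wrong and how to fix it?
Bug: WHERE evaluates per row before aggregation, so AVG() is unavailable

Fix: Compute the overall average in a scalar subquery and compare each group's MIN against it in HAVING

Corrected query:
SELECT customer FROM orders GROUP BY customer HAVING MIN(total) > (SELECT AVG(total) FROM orders)

Result:
(no rows)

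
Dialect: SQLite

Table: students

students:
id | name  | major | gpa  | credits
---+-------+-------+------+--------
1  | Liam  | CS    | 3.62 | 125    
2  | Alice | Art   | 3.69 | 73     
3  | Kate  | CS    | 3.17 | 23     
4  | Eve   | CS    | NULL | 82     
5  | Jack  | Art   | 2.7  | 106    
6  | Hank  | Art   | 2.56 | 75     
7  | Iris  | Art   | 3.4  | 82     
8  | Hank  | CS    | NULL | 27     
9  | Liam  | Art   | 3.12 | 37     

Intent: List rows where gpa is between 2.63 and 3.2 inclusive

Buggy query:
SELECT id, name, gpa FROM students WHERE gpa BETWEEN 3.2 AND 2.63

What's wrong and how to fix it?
Bug: The bounds are reversed; BETWEEN a AND b requires a <= b to match anything

Fix: Write BETWEEN 2.63 AND 3.2

Corrected query:
SELECT id, name, gpa FROM students WHERE gpa BETWEEN 2.63 AND 3.2

Result:
id | name | gpa 
---+------+-----
3  | Kate | 3.17
5  | Jack | 2.7 
9  | Liam | 3.12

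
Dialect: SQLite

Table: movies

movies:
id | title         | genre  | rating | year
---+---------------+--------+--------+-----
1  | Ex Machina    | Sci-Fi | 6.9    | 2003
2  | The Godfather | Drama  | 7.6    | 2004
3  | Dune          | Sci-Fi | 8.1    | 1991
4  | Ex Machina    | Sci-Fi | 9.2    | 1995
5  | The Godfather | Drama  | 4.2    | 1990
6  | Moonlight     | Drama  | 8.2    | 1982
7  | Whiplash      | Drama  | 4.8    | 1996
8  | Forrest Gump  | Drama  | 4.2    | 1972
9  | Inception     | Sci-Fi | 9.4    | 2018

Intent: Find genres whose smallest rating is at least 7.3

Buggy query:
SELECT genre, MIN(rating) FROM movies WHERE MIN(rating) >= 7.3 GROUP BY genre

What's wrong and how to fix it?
Bug: Aggregates like MIN are computed per group after WHERE runs

Fix: Use HAVING for the per-group MIN condition

Corrected query:
SELECT genre, MIN(rating) FROM movies GROUP BY genre HAVING MIN(rating) >= 7.3

Result:
(no rows)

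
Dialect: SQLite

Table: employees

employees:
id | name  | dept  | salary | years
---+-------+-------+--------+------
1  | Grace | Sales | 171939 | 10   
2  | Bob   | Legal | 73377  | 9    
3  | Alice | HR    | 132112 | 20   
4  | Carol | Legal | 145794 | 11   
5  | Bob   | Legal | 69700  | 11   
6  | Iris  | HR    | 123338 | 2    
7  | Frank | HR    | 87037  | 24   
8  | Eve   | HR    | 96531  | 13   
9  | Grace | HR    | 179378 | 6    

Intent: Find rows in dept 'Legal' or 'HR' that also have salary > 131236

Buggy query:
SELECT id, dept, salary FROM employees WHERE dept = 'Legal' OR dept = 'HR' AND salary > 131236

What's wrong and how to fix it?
Bug: Without parentheses, AND is evaluated before OR, so the salary filter only applies to the 'HR' branch

Fix: Group the OR with parentheses (or use IN), then AND the threshold

Corrected query:
SELECT id, dept, salary FROM employees WHERE (dept = 'Legal' OR dept = 'HR') AND salary > 131236

Result:
id | dept  | salary
---+-------+-------
3  | HR    | 132112
4  | Legal | 145794
9  | HR    | 179378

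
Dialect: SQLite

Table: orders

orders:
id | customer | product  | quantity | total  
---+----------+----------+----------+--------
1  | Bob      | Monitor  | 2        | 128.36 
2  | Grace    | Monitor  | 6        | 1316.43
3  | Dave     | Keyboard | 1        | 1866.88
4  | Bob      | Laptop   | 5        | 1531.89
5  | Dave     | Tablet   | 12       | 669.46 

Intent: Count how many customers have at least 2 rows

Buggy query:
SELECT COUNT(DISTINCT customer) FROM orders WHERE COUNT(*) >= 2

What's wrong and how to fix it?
Bug: WHERE filters individual rows, not groups, so a group-level COUNT is invalid there

Fix: Use a subquery that GROUPs and filters with HAVING, then count its rows

Corrected query:
SELECT COUNT(*) FROM (SELECT customer FROM orders GROUP BY customer HAVING COUNT(*) >= 2)

Result:
COUNT(*)
--------
2       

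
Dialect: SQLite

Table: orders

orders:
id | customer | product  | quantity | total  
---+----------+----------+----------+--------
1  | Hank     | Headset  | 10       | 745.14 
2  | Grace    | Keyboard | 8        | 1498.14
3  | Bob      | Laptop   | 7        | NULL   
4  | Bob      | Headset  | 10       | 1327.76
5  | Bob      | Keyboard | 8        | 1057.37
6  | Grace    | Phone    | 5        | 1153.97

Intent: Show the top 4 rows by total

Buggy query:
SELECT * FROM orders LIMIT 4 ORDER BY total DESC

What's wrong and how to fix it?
Bug: LIMIT must come after ORDER BY

Fix: Swap the clauses: ORDER BY first, then LIMIT

Corrected query:
SELECT * FROM orders ORDER BY total DESC LIMIT 4

Result:
id | customer | product  | quantity | total  
---+----------+----------+----------+--------
2  | Grace    | Keyboard | 8        | 1498.14
4  | Bob      | Headset  | 10       | 1327.76
6  | Grace    | Phone    | 5        | 1153.97
5  | Bob      | Keyboard | 8        | 1057.37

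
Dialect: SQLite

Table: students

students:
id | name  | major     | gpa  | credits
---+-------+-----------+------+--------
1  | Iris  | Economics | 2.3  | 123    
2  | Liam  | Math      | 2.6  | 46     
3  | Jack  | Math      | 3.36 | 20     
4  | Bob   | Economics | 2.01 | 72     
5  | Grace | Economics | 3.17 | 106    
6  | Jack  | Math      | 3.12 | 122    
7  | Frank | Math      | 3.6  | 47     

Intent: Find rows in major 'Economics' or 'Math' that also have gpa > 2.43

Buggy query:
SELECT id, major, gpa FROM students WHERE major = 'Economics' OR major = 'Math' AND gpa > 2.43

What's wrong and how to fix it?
Bug: AND binds tighter than OR, so this parses as major = 'Economics' OR (major = 'Math' AND gpa > 2.43)

Fix: Add parentheses around the OR so the AND applies to both alternatives

Corrected query:
SELECT id, major, gpa FROM students WHERE (major = 'Economics' OR major = 'Math') AND gpa > 2.43

Result:
id | major     | gpa 
---+-----------+-----
2  | Math      | 2.6 
3  | Math      | 3.36
5  | Economics | 3.17
6  | Math      | 3.12
7  | Math      | 3.6 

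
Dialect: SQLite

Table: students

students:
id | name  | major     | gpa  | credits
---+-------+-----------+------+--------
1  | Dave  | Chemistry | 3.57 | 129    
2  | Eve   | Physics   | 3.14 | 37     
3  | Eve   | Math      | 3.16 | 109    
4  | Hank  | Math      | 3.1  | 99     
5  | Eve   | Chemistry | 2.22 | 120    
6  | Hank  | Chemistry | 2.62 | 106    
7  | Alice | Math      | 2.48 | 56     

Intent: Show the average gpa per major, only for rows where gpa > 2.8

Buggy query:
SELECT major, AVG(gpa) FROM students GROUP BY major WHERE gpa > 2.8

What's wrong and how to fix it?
Bug: Row-level WHERE must come before GROUP BY in the clause order

Fix: Move the WHERE clause before GROUP BY

Corrected query:
SELECT major, AVG(gpa) FROM students WHERE gpa > 2.8 GROUP BY major

Result:
major     | AVG(gpa)
----------+---------
Chemistry | 3.57    
Math      | 3.13    
Physics   | 3.14    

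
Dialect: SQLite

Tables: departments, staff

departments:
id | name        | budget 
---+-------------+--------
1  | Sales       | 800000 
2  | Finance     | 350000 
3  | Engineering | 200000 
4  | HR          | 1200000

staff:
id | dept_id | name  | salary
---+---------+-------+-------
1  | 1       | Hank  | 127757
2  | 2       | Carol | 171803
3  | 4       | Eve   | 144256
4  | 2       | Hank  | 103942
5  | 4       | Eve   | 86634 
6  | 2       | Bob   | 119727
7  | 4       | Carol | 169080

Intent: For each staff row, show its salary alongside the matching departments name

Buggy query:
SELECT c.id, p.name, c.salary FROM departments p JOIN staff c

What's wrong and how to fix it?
Bug: Missing join condition: each staff row is matched to all departments rows instead of just its own

Fix: Add ON c.dept_id = p.id to the JOIN

Corrected query:
SELECT c.id, p.name, c.salary FROM departments p JOIN staff c ON c.dept_id = p.id

Result:
id | name    | salary
---+---------+-------
1  | Sales   | 127757
2  | Finance | 171803
3  | HR      | 144256
4  | Finance | 103942
5  | HR      | 86634 
6  | Finance | 119727
7  | HR      | 169080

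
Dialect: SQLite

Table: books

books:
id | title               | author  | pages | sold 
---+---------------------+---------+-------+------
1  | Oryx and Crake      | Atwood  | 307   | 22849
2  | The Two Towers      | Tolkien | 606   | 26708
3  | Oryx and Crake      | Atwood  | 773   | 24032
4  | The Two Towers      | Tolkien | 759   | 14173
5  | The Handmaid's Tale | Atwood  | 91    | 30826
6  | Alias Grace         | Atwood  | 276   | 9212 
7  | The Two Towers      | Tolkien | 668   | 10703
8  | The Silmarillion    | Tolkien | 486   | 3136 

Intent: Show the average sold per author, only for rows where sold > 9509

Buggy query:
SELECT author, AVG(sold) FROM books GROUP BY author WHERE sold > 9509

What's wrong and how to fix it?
Bug: Row-level WHERE must come before GROUP BY in the clause order

Fix: Move the WHERE clause before GROUP BY

Corrected query:
SELECT author, AVG(sold) FROM books WHERE sold > 9509 GROUP BY author

Result:
author  | AVG(sold)   
--------+-------------
Atwood  | 25902.333333
Tolkien | 17194.666667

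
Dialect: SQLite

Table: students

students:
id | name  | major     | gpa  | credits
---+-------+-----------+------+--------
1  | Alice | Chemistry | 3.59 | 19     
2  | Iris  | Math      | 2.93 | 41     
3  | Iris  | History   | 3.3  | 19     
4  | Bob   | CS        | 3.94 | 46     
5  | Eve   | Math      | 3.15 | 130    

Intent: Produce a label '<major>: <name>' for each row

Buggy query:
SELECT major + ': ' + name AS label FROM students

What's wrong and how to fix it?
Bug: SQLite uses || for string concatenation; + coerces text to numbers (yielding 0)

Fix: Replace + with || to concatenate text

Corrected query:
SELECT major || ': ' || name AS label FROM students

Result:
label           
----------------
Chemistry: Alice
Math: Iris      
History: Iris   
CS: Bob         
Math: Eve       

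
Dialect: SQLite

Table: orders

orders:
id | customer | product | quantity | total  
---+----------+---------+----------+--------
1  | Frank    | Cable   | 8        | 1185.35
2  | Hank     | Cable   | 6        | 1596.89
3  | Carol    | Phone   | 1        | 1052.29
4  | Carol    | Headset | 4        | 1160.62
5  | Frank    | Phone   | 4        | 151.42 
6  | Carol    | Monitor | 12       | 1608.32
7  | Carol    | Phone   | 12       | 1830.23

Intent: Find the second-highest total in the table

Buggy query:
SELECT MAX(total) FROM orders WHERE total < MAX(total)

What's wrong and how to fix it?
Bug: MAX(total) on the right of the comparison is an aggregate-in-WHERE error

Fix: Put the inner MAX in a scalar subquery

Corrected query:
SELECT MAX(total) FROM orders WHERE total < (SELECT MAX(total) FROM orders)

Result:
MAX(total)
----------
1608.32   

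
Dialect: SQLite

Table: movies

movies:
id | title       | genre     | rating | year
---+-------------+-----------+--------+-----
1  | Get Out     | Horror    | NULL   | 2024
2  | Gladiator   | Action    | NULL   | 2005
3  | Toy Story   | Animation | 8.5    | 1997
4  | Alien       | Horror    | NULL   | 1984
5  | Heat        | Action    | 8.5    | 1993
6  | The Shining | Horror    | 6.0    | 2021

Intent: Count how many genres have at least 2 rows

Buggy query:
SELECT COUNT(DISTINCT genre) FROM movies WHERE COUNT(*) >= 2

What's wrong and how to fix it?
Bug: WHERE filters individual rows, not groups, so a group-level COUNT is invalid there

Fix: Group first with HAVING COUNT(*) >= 2, then COUNT the resulting groups

Corrected query:
SELECT COUNT(*) FROM (SELECT genre FROM movies GROUP BY genre HAVING COUNT(*) >= 2)

Result:
COUNT(*)
--------
2       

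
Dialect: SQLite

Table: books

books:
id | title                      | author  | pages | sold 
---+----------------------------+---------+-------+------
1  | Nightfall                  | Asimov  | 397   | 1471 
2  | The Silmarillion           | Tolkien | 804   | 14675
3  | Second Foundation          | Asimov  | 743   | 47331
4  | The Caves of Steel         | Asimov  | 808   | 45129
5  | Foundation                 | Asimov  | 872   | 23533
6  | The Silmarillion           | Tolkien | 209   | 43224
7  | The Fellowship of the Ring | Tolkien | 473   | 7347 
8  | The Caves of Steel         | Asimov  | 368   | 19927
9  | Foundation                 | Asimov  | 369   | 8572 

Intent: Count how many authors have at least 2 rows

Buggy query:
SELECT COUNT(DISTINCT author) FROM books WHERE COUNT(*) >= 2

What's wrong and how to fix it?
Bug: WHERE filters individual rows, not groups, so a group-level COUNT is invalid there

Fix: Group first with HAVING COUNT(*) >= 2, then COUNT the resulting groups

Corrected query:
SELECT COUNT(*) FROM (SELECT author FROM books GROUP BY author HAVING COUNT(*) >= 2)

Result:
COUNT(*)
--------
2       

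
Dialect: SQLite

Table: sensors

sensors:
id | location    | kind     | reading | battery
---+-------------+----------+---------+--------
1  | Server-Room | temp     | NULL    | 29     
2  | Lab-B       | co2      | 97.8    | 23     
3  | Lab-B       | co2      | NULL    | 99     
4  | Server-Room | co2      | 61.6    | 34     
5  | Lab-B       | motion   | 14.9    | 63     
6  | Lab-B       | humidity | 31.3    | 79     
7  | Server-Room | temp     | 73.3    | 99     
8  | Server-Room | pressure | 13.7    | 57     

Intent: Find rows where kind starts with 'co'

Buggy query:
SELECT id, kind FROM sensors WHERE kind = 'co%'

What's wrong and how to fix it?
Bug: Wildcards only work with LIKE; '=' treats '%' as a literal character

Fix: Replace '=' with LIKE so 'co%' is treated as a pattern

Corrected query:
SELECT id, kind FROM sensors WHERE kind LIKE 'co%'

Result:
id | kind
---+-----
2  | co2 
3  | co2 
4  | co2 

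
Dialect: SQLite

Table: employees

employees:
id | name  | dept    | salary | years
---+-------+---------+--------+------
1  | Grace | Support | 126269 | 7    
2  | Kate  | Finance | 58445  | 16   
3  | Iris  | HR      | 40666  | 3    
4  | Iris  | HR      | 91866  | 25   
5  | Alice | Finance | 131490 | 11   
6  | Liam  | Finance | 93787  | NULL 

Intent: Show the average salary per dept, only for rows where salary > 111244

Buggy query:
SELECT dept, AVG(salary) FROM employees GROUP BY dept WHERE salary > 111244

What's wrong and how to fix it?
Bug: Row-level WHERE must come before GROUP BY in the clause order

Fix: Place WHERE between FROM and GROUP BY

Corrected query:
SELECT dept, AVG(salary) FROM employees WHERE salary > 111244 GROUP BY dept

Result:
dept    | AVG(salary)
--------+------------
Finance | 131490     
Support | 126269     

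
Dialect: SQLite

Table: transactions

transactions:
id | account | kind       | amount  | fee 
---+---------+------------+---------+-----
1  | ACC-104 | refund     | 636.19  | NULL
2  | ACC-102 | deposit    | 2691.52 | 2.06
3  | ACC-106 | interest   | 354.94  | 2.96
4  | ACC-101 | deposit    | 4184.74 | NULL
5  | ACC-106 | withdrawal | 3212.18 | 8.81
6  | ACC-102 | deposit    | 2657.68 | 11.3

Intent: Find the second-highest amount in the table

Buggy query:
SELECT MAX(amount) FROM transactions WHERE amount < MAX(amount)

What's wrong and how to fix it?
Bug: MAX(amount) on the right of the comparison is an aggregate-in-WHERE error

Fix: Put the inner MAX in a scalar subquery

Corrected query:
SELECT MAX(amount) FROM transactions WHERE amount < (SELECT MAX(amount) FROM transactions)

Result:
MAX(amount)
-----------
3212.18    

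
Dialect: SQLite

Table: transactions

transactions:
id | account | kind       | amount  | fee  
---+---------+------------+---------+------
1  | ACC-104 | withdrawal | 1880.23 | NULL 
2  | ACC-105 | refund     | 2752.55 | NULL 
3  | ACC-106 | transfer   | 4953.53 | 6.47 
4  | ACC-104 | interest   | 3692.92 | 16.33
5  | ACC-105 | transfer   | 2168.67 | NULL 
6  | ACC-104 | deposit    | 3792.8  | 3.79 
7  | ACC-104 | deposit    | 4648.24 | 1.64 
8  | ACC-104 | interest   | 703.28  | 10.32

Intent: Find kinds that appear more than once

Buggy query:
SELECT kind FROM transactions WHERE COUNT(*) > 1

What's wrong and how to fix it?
Bug: WHERE can't reference COUNT(*); aggregates are computed after WHERE

Fix: GROUP BY kind, then filter groups with HAVING COUNT(*) > 1

Corrected query:
SELECT kind FROM transactions GROUP BY kind HAVING COUNT(*) > 1

Result:
kind    
--------
deposit 
interest
transfer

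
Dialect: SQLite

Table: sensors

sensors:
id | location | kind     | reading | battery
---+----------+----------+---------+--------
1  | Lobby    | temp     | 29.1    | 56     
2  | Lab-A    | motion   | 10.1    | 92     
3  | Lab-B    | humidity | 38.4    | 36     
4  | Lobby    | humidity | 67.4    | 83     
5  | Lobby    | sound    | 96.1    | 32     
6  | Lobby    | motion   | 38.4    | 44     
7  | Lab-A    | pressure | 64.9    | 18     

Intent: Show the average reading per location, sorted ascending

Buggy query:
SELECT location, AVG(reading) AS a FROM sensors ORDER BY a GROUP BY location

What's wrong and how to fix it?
Bug: ORDER BY appears before GROUP BY; SQL clause order requires GROUP BY first

Fix: Reorder: SELECT … FROM … GROUP BY … ORDER BY …

Corrected query:
SELECT location, AVG(reading) AS a FROM sensors GROUP BY location ORDER BY a

Result:
location | a    
---------+------
Lab-A    | 37.5 
Lab-B    | 38.4 
Lobby    | 57.75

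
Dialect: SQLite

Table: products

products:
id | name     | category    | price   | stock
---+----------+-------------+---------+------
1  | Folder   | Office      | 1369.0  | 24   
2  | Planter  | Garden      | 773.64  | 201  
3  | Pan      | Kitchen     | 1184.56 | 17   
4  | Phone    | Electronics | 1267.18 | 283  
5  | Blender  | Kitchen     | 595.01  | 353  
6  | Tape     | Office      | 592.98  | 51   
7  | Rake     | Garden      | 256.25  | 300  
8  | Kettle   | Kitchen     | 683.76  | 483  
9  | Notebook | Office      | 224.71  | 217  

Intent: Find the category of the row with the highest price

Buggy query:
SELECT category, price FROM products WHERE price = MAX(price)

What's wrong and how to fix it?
Bug: MAX(price) is an aggregate and cannot be used directly in WHERE

Fix: Use a subquery: WHERE price = (SELECT MAX(price) FROM products)

Corrected query:
SELECT category, price FROM products WHERE price = (SELECT MAX(price) FROM products)

Result:
category | price
---------+------
Office   | 1369 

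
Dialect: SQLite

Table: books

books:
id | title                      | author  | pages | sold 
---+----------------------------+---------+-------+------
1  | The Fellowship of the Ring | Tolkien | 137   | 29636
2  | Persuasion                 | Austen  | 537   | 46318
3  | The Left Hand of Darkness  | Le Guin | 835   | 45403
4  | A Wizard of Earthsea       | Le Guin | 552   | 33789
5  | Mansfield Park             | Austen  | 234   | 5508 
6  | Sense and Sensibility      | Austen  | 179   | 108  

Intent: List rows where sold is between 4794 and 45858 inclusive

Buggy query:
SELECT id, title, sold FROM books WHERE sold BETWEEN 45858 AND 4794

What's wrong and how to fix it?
Bug: The bounds are reversed; BETWEEN a AND b requires a <= b to match anything

Fix: Swap the bounds so the smaller value comes first

Corrected query:
SELECT id, title, sold FROM books WHERE sold BETWEEN 4794 AND 45858

Result:
id | title                      | sold 
---+----------------------------+------
1  | The Fellowship of the Ring | 29636
3  | The Left Hand of Darkness  | 45403
4  | A Wizard of Earthsea       | 33789
5  | Mansfield Park             | 5508 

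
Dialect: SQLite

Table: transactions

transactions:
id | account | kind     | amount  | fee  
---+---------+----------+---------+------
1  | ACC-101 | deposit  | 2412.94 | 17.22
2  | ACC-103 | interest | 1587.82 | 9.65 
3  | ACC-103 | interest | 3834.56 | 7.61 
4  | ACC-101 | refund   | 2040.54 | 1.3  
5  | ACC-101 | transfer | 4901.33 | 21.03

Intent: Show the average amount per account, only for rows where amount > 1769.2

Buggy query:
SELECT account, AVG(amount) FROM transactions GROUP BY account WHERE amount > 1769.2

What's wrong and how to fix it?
Bug: WHERE cannot follow GROUP BY

Fix: Place WHERE between FROM and GROUP BY

Corrected query:
SELECT account, AVG(amount) FROM transactions WHERE amount > 1769.2 GROUP BY account

Result:
account | AVG(amount)
--------+------------
ACC-101 | 3118.27    
ACC-103 | 3834.56    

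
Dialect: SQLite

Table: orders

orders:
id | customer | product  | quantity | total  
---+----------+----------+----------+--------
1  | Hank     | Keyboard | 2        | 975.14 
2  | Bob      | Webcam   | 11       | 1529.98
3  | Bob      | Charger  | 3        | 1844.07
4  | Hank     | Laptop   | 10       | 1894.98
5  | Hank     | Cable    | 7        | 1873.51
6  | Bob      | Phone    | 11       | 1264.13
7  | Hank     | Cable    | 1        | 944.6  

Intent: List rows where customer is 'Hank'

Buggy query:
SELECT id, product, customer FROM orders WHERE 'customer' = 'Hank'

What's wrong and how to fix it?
Bug: Single quotes denote string literals in SQL; the column name is being compared as a constant string

Fix: Remove the quotes around the column name (or use double quotes for an identifier)

Corrected query:
SELECT id, product, customer FROM orders WHERE customer = 'Hank'

Result:
id | product  | customer
---+----------+---------
1  | Keyboard | Hank    
4  | Laptop   | Hank    
5  | Cable    | Hank    
7  | Cable    | Hank    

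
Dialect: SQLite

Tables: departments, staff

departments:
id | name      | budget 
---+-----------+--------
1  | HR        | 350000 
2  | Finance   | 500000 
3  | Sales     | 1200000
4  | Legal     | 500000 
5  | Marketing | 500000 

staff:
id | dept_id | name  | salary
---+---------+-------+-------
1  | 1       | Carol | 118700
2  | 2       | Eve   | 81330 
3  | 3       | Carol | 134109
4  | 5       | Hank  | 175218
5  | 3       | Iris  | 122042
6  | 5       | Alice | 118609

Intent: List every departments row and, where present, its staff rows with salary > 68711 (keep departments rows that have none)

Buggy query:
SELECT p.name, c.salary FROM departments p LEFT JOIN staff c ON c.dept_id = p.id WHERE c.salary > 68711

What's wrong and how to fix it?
Bug: A WHERE condition on the right-hand table after LEFT JOIN drops unmatched parents

Fix: Move the right-table condition into the ON clause so unmatched parents are kept

Corrected query:
SELECT p.name, c.salary FROM departments p LEFT JOIN staff c ON c.dept_id = p.id AND c.salary > 68711

Result:
name      | salary
----------+-------
HR        | 118700
Finance   | 81330 
Sales     | 122042
Sales     | 134109
Legal     | NULL  
Marketing | 118609
Marketing | 175218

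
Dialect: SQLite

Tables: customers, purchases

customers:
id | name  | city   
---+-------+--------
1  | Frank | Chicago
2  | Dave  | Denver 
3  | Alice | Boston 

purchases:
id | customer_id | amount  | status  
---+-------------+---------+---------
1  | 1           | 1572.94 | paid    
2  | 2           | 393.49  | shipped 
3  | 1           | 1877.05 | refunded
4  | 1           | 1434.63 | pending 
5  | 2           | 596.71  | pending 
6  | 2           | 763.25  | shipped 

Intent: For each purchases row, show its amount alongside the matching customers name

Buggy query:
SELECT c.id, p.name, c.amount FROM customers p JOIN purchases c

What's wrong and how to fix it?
Bug: JOIN with no ON clause produces a cartesian product; every purchases row pairs with every customers row

Fix: Specify the join condition linking the foreign key to the parent id

Corrected query:
SELECT c.id, p.name, c.amount FROM customers p JOIN purchases c ON c.customer_id = p.id

Result:
id | name  | amount 
---+-------+--------
1  | Frank | 1572.94
2  | Dave  | 393.49 
3  | Frank | 1877.05
4  | Frank | 1434.63
5  | Dave  | 596.71 
6  | Dave  | 763.25 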